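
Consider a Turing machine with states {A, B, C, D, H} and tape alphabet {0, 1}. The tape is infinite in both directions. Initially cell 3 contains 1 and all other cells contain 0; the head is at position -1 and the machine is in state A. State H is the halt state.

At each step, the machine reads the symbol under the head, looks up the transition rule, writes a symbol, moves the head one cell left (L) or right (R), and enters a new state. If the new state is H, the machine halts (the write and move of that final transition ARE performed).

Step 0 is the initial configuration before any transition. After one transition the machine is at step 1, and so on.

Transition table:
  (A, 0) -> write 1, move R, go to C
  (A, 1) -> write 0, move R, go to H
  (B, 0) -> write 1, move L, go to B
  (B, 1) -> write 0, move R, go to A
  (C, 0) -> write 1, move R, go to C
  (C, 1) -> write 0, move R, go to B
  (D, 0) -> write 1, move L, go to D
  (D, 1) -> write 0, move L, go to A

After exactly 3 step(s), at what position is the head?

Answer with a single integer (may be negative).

Step 1: in state A at pos -1, read 0 -> (A,0)->write 1,move R,goto C. Now: state=C, head=0, tape[-2..4]=0100010 (head:   ^)
Step 2: in state C at pos 0, read 0 -> (C,0)->write 1,move R,goto C. Now: state=C, head=1, tape[-2..4]=0110010 (head:    ^)
Step 3: in state C at pos 1, read 0 -> (C,0)->write 1,move R,goto C. Now: state=C, head=2, tape[-2..4]=0111010 (head:     ^)

Answer: 2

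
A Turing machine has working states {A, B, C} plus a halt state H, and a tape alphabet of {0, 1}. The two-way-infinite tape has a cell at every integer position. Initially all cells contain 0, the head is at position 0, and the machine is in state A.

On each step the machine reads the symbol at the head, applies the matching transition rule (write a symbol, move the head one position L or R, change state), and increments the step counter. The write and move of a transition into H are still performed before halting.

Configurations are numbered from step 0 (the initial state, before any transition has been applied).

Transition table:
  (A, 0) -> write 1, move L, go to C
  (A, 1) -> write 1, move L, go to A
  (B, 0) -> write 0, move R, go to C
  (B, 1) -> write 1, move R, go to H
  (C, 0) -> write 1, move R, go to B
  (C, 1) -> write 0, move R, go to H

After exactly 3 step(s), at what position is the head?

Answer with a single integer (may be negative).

Answer: 1

Derivation:
Step 1: in state A at pos 0, read 0 -> (A,0)->write 1,move L,goto C. Now: state=C, head=-1, tape[-2..1]=0010 (head:  ^)
Step 2: in state C at pos -1, read 0 -> (C,0)->write 1,move R,goto B. Now: state=B, head=0, tape[-2..1]=0110 (head:   ^)
Step 3: in state B at pos 0, read 1 -> (B,1)->write 1,move R,goto H. Now: state=H, head=1, tape[-2..2]=01100 (head:    ^)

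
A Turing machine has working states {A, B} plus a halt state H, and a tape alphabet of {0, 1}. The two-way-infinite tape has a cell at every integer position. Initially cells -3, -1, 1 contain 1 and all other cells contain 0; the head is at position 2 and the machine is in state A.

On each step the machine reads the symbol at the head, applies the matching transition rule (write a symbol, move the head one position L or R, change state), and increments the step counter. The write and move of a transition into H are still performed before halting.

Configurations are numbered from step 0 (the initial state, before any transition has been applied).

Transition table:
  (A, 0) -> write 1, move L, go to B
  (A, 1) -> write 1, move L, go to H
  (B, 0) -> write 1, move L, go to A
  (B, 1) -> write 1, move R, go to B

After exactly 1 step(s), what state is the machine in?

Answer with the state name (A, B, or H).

Step 1: in state A at pos 2, read 0 -> (A,0)->write 1,move L,goto B. Now: state=B, head=1, tape[-4..3]=01010110 (head:      ^)

Answer: B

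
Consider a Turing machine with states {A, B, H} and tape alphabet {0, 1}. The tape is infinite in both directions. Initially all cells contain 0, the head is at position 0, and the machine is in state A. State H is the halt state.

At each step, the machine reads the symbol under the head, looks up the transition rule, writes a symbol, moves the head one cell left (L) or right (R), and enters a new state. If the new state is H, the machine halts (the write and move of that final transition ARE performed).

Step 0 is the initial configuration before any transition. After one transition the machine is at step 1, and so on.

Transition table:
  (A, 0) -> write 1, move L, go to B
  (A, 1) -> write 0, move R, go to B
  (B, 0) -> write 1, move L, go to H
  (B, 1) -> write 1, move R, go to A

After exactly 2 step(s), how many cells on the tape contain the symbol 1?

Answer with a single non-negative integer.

Answer: 2

Derivation:
Step 1: in state A at pos 0, read 0 -> (A,0)->write 1,move L,goto B. Now: state=B, head=-1, tape[-2..1]=0010 (head:  ^)
Step 2: in state B at pos -1, read 0 -> (B,0)->write 1,move L,goto H. Now: state=H, head=-2, tape[-3..1]=00110 (head:  ^)
Cells containing 1 after step 2: {-1, 0} -> 2 cell(s)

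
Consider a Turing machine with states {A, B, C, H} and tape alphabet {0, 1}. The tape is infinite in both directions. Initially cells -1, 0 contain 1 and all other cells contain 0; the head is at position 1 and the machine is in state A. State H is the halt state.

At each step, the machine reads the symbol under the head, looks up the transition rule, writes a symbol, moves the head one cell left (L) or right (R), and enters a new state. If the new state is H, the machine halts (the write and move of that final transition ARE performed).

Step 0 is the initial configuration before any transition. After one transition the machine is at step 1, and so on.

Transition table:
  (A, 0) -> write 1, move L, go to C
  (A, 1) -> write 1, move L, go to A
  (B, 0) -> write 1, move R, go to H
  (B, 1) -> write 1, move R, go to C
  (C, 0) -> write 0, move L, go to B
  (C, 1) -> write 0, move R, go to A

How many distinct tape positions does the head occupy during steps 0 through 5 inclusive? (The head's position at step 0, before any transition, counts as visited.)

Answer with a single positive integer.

Step 1: in state A at pos 1, read 0 -> (A,0)->write 1,move L,goto C. Now: state=C, head=0, tape[-2..2]=01110 (head:   ^)
Step 2: in state C at pos 0, read 1 -> (C,1)->write 0,move R,goto A. Now: state=A, head=1, tape[-2..2]=01010 (head:    ^)
Step 3: in state A at pos 1, read 1 -> (A,1)->write 1,move L,goto A. Now: state=A, head=0, tape[-2..2]=01010 (head:   ^)
Step 4: in state A at pos 0, read 0 -> (A,0)->write 1,move L,goto C. Now: state=C, head=-1, tape[-2..2]=01110 (head:  ^)
Step 5: in state C at pos -1, read 1 -> (C,1)->write 0,move R,goto A. Now: state=A, head=0, tape[-2..2]=00110 (head:   ^)
Head positions at steps 0..5: starting at 1, distinct positions visited = {-1, 0, 1} -> 3 position(s)

Answer: 3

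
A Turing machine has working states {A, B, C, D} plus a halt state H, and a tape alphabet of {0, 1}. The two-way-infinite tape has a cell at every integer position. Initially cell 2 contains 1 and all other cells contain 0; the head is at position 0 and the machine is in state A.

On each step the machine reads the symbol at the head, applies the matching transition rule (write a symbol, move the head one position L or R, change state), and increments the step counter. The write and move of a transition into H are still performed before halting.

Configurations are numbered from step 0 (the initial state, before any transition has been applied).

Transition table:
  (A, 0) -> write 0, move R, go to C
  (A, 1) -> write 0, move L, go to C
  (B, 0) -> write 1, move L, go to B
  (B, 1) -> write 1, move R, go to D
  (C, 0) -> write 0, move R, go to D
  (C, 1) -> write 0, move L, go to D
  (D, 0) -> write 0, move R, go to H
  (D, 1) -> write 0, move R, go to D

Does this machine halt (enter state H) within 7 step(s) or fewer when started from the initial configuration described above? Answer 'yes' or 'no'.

Answer: yes

Derivation:
Step 1: in state A at pos 0, read 0 -> (A,0)->write 0,move R,goto C. Now: state=C, head=1, tape[-1..3]=00010 (head:   ^)
Step 2: in state C at pos 1, read 0 -> (C,0)->write 0,move R,goto D. Now: state=D, head=2, tape[-1..3]=00010 (head:    ^)
Step 3: in state D at pos 2, read 1 -> (D,1)->write 0,move R,goto D. Now: state=D, head=3, tape[-1..4]=000000 (head:     ^)
Step 4: in state D at pos 3, read 0 -> (D,0)->write 0,move R,goto H. Now: state=H, head=4, tape[-1..5]=0000000 (head:      ^)
State H reached at step 4; 4 <= 7 -> yes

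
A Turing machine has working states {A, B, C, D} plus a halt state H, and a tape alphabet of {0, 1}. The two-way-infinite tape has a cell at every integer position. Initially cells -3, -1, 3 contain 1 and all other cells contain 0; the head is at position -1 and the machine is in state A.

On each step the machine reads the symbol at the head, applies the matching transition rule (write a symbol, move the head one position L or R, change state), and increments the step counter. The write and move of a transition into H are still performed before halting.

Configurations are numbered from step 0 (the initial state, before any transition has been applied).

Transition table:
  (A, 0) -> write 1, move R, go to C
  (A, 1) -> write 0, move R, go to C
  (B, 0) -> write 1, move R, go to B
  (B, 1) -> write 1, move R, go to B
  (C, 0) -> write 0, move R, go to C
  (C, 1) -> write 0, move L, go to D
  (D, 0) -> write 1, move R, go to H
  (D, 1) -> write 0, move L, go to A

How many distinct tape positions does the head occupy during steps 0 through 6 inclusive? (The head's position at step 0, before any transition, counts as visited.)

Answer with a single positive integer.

Answer: 5

Derivation:
Step 1: in state A at pos -1, read 1 -> (A,1)->write 0,move R,goto C. Now: state=C, head=0, tape[-4..4]=010000010 (head:     ^)
Step 2: in state C at pos 0, read 0 -> (C,0)->write 0,move R,goto C. Now: state=C, head=1, tape[-4..4]=010000010 (head:      ^)
Step 3: in state C at pos 1, read 0 -> (C,0)->write 0,move R,goto C. Now: state=C, head=2, tape[-4..4]=010000010 (head:       ^)
Step 4: in state C at pos 2, read 0 -> (C,0)->write 0,move R,goto C. Now: state=C, head=3, tape[-4..4]=010000010 (head:        ^)
Step 5: in state C at pos 3, read 1 -> (C,1)->write 0,move L,goto D. Now: state=D, head=2, tape[-4..4]=010000000 (head:       ^)
Step 6: in state D at pos 2, read 0 -> (D,0)->write 1,move R,goto H. Now: state=H, head=3, tape[-4..4]=010000100 (head:        ^)
Head positions at steps 0..6: starting at -1, distinct positions visited = {-1, 0, 1, 2, 3} -> 5 position(s)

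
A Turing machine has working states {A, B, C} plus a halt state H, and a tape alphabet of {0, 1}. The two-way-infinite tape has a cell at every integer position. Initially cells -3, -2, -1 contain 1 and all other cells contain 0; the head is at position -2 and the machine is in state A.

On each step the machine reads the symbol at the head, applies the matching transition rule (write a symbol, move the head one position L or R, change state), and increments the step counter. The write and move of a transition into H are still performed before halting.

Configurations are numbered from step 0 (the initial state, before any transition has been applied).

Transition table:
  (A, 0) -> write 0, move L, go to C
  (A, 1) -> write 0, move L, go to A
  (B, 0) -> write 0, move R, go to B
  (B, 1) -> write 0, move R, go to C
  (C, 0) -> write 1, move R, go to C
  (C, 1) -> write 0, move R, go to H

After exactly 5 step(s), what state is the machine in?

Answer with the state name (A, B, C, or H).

Answer: C

Derivation:
Step 1: in state A at pos -2, read 1 -> (A,1)->write 0,move L,goto A. Now: state=A, head=-3, tape[-4..0]=01010 (head:  ^)
Step 2: in state A at pos -3, read 1 -> (A,1)->write 0,move L,goto A. Now: state=A, head=-4, tape[-5..0]=000010 (head:  ^)
Step 3: in state A at pos -4, read 0 -> (A,0)->write 0,move L,goto C. Now: state=C, head=-5, tape[-6..0]=0000010 (head:  ^)
Step 4: in state C at pos -5, read 0 -> (C,0)->write 1,move R,goto C. Now: state=C, head=-4, tape[-6..0]=0100010 (head:   ^)
Step 5: in state C at pos -4, read 0 -> (C,0)->write 1,move R,goto C. Now: state=C, head=-3, tape[-6..0]=0110010 (head:    ^)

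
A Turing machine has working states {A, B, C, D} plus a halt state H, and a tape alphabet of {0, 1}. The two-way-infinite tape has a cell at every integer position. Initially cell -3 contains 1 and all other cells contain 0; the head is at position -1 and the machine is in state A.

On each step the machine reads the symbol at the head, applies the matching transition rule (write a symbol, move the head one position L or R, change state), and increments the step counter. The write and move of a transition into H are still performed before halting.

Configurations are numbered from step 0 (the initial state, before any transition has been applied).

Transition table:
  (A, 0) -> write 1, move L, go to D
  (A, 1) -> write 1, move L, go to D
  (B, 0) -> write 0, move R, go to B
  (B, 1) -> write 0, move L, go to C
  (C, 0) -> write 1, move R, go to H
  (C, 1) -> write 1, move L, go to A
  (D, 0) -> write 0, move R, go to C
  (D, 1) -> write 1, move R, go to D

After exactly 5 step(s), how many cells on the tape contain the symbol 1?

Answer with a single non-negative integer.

Step 1: in state A at pos -1, read 0 -> (A,0)->write 1,move L,goto D. Now: state=D, head=-2, tape[-4..0]=01010 (head:   ^)
Step 2: in state D at pos -2, read 0 -> (D,0)->write 0,move R,goto C. Now: state=C, head=-1, tape[-4..0]=01010 (head:    ^)
Step 3: in state C at pos -1, read 1 -> (C,1)->write 1,move L,goto A. Now: state=A, head=-2, tape[-4..0]=01010 (head:   ^)
Step 4: in state A at pos -2, read 0 -> (A,0)->write 1,move L,goto D. Now: state=D, head=-3, tape[-4..0]=01110 (head:  ^)
Step 5: in state D at pos -3, read 1 -> (D,1)->write 1,move R,goto D. Now: state=D, head=-2, tape[-4..0]=01110 (head:   ^)
Cells containing 1 after step 5: {-3, -2, -1} -> 3 cell(s)

Answer: 3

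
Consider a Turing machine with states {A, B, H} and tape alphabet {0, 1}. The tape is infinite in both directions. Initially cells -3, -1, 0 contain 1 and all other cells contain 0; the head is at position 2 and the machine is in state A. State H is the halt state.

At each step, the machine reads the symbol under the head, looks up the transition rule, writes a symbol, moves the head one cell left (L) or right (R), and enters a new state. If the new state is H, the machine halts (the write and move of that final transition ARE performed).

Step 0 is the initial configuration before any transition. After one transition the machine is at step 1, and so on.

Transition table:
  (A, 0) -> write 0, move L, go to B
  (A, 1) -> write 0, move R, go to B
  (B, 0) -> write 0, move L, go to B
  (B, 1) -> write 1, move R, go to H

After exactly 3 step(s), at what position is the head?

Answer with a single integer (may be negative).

Step 1: in state A at pos 2, read 0 -> (A,0)->write 0,move L,goto B. Now: state=B, head=1, tape[-4..3]=01011000 (head:      ^)
Step 2: in state B at pos 1, read 0 -> (B,0)->write 0,move L,goto B. Now: state=B, head=0, tape[-4..3]=01011000 (head:     ^)
Step 3: in state B at pos 0, read 1 -> (B,1)->write 1,move R,goto H. Now: state=H, head=1, tape[-4..3]=01011000 (head:      ^)

Answer: 1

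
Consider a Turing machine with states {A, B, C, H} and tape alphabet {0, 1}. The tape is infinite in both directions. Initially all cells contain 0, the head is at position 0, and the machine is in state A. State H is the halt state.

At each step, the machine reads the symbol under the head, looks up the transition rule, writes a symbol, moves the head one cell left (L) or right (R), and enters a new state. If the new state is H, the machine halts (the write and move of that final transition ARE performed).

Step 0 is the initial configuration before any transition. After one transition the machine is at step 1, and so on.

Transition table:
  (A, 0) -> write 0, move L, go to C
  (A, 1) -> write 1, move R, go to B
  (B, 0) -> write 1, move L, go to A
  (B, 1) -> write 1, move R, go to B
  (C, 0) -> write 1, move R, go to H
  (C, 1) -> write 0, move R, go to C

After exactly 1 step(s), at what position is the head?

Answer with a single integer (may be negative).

Step 1: in state A at pos 0, read 0 -> (A,0)->write 0,move L,goto C. Now: state=C, head=-1, tape[-2..1]=0000 (head:  ^)

Answer: -1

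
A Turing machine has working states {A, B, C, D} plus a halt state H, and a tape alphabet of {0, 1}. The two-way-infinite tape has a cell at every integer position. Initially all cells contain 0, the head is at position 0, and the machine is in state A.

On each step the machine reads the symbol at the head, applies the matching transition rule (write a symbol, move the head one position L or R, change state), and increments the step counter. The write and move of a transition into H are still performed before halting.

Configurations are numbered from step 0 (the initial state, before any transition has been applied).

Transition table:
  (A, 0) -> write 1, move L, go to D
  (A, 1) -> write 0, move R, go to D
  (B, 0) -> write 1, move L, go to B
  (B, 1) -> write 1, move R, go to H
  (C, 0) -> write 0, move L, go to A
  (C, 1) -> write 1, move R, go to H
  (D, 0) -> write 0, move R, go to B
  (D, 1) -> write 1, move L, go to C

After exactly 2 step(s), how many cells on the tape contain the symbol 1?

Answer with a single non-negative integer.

Step 1: in state A at pos 0, read 0 -> (A,0)->write 1,move L,goto D. Now: state=D, head=-1, tape[-2..1]=0010 (head:  ^)
Step 2: in state D at pos -1, read 0 -> (D,0)->write 0,move R,goto B. Now: state=B, head=0, tape[-2..1]=0010 (head:   ^)
Cells containing 1 after step 2: {0} -> 1 cell(s)

Answer: 1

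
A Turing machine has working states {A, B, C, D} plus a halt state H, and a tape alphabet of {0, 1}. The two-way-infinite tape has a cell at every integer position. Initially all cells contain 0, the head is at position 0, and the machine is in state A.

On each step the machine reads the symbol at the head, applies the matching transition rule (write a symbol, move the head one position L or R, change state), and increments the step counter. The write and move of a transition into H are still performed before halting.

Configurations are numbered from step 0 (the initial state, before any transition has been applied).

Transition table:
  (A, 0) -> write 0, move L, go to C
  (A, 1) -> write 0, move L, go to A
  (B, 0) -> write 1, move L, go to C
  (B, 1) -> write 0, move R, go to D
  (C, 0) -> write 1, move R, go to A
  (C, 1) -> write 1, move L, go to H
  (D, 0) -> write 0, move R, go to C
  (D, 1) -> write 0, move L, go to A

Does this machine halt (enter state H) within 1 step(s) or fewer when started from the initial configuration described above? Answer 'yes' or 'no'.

Step 1: in state A at pos 0, read 0 -> (A,0)->write 0,move L,goto C. Now: state=C, head=-1, tape[-2..1]=0000 (head:  ^)
After 1 step(s): state = C (not H) -> not halted within 1 -> no

Answer: no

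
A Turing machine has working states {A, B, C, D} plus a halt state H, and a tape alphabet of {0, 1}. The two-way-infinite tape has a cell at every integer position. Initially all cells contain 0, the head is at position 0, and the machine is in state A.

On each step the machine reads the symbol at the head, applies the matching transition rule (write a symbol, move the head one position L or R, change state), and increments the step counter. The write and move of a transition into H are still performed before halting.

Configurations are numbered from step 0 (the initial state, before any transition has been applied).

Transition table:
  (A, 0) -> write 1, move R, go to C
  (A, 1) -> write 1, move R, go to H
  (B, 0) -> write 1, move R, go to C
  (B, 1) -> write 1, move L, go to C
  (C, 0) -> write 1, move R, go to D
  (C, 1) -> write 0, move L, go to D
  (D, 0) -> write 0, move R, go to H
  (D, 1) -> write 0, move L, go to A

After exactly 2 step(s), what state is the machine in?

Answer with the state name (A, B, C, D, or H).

Answer: D

Derivation:
Step 1: in state A at pos 0, read 0 -> (A,0)->write 1,move R,goto C. Now: state=C, head=1, tape[-1..2]=0100 (head:   ^)
Step 2: in state C at pos 1, read 0 -> (C,0)->write 1,move R,goto D. Now: state=D, head=2, tape[-1..3]=01100 (head:    ^)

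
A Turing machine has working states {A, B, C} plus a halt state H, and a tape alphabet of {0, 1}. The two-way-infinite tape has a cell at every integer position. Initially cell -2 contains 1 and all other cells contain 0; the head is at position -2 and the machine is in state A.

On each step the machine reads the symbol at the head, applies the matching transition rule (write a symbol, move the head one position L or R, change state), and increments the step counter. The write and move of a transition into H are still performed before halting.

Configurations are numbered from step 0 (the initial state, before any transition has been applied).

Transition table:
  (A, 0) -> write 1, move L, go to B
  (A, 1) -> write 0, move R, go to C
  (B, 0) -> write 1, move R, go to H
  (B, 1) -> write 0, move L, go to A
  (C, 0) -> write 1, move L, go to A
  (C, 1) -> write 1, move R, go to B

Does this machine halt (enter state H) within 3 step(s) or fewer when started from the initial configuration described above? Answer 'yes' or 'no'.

Step 1: in state A at pos -2, read 1 -> (A,1)->write 0,move R,goto C. Now: state=C, head=-1, tape[-3..0]=0000 (head:   ^)
Step 2: in state C at pos -1, read 0 -> (C,0)->write 1,move L,goto A. Now: state=A, head=-2, tape[-3..0]=0010 (head:  ^)
Step 3: in state A at pos -2, read 0 -> (A,0)->write 1,move L,goto B. Now: state=B, head=-3, tape[-4..0]=00110 (head:  ^)
After 3 step(s): state = B (not H) -> not halted within 3 -> no

Answer: no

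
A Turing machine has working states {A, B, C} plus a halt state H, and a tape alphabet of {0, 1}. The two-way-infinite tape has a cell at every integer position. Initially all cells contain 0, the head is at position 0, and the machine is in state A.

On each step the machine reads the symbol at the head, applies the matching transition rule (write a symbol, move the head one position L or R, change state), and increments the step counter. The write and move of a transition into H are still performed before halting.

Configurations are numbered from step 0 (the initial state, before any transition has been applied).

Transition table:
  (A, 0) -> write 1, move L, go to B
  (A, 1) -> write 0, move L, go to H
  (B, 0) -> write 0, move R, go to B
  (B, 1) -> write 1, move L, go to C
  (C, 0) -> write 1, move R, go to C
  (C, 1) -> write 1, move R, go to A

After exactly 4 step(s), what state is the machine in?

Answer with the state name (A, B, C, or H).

Answer: C

Derivation:
Step 1: in state A at pos 0, read 0 -> (A,0)->write 1,move L,goto B. Now: state=B, head=-1, tape[-2..1]=0010 (head:  ^)
Step 2: in state B at pos -1, read 0 -> (B,0)->write 0,move R,goto B. Now: state=B, head=0, tape[-2..1]=0010 (head:   ^)
Step 3: in state B at pos 0, read 1 -> (B,1)->write 1,move L,goto C. Now: state=C, head=-1, tape[-2..1]=0010 (head:  ^)
Step 4: in state C at pos -1, read 0 -> (C,0)->write 1,move R,goto C. Now: state=C, head=0, tape[-2..1]=0110 (head:   ^)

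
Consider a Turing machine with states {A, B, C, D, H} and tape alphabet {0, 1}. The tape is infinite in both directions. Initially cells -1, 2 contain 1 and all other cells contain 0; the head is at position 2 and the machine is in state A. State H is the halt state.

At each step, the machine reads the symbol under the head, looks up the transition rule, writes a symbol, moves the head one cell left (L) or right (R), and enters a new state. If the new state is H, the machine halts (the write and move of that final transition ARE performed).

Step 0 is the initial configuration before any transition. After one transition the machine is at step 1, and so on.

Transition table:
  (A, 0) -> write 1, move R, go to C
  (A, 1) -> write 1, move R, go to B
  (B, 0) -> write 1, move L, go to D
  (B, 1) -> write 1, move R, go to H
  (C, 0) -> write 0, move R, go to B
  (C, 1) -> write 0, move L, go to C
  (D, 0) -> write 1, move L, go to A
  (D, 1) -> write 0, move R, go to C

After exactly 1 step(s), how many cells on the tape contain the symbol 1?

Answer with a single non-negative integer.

Step 1: in state A at pos 2, read 1 -> (A,1)->write 1,move R,goto B. Now: state=B, head=3, tape[-2..4]=0100100 (head:      ^)
Cells containing 1 after step 1: {-1, 2} -> 2 cell(s)

Answer: 2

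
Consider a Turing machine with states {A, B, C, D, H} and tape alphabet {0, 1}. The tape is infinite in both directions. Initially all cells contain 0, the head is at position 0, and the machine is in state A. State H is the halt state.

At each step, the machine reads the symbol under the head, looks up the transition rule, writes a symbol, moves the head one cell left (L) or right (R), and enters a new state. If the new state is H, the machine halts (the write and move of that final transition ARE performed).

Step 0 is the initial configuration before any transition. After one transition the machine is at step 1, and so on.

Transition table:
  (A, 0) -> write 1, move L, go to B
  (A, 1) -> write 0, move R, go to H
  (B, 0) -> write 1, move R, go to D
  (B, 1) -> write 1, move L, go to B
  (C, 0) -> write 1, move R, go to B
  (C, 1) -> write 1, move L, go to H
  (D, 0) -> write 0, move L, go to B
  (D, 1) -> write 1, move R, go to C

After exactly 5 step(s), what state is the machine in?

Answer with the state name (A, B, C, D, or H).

Answer: D

Derivation:
Step 1: in state A at pos 0, read 0 -> (A,0)->write 1,move L,goto B. Now: state=B, head=-1, tape[-2..1]=0010 (head:  ^)
Step 2: in state B at pos -1, read 0 -> (B,0)->write 1,move R,goto D. Now: state=D, head=0, tape[-2..1]=0110 (head:   ^)
Step 3: in state D at pos 0, read 1 -> (D,1)->write 1,move R,goto C. Now: state=C, head=1, tape[-2..2]=01100 (head:    ^)
Step 4: in state C at pos 1, read 0 -> (C,0)->write 1,move R,goto B. Now: state=B, head=2, tape[-2..3]=011100 (head:     ^)
Step 5: in state B at pos 2, read 0 -> (B,0)->write 1,move R,goto D. Now: state=D, head=3, tape[-2..4]=0111100 (head:      ^)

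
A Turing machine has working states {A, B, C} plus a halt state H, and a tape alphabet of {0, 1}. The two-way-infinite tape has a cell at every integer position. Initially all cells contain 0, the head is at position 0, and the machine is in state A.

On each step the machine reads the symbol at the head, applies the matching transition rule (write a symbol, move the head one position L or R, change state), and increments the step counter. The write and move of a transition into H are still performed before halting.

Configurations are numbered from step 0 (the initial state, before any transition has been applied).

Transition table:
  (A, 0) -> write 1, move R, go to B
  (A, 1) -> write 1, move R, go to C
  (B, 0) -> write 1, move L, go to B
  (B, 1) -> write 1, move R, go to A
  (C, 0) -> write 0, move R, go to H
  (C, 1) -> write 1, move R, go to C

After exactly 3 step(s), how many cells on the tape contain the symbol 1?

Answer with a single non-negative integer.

Answer: 2

Derivation:
Step 1: in state A at pos 0, read 0 -> (A,0)->write 1,move R,goto B. Now: state=B, head=1, tape[-1..2]=0100 (head:   ^)
Step 2: in state B at pos 1, read 0 -> (B,0)->write 1,move L,goto B. Now: state=B, head=0, tape[-1..2]=0110 (head:  ^)
Step 3: in state B at pos 0, read 1 -> (B,1)->write 1,move R,goto A. Now: state=A, head=1, tape[-1..2]=0110 (head:   ^)
Cells containing 1 after step 3: {0, 1} -> 2 cell(s)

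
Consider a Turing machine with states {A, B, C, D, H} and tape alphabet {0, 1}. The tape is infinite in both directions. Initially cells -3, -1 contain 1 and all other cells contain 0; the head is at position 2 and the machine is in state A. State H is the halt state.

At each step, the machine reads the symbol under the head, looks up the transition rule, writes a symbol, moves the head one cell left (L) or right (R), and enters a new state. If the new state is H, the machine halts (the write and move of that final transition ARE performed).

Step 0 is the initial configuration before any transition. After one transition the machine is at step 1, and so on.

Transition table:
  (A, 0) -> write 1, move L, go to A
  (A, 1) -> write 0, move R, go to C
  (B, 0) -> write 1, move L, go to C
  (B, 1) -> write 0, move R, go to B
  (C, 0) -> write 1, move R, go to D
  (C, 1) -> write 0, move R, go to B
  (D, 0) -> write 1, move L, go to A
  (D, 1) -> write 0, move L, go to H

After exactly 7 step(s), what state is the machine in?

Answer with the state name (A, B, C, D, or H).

Answer: B

Derivation:
Step 1: in state A at pos 2, read 0 -> (A,0)->write 1,move L,goto A. Now: state=A, head=1, tape[-4..3]=01010010 (head:      ^)
Step 2: in state A at pos 1, read 0 -> (A,0)->write 1,move L,goto A. Now: state=A, head=0, tape[-4..3]=01010110 (head:     ^)
Step 3: in state A at pos 0, read 0 -> (A,0)->write 1,move L,goto A. Now: state=A, head=-1, tape[-4..3]=01011110 (head:    ^)
Step 4: in state A at pos -1, read 1 -> (A,1)->write 0,move R,goto C. Now: state=C, head=0, tape[-4..3]=01001110 (head:     ^)
Step 5: in state C at pos 0, read 1 -> (C,1)->write 0,move R,goto B. Now: state=B, head=1, tape[-4..3]=01000110 (head:      ^)
Step 6: in state B at pos 1, read 1 -> (B,1)->write 0,move R,goto B. Now: state=B, head=2, tape[-4..3]=01000010 (head:       ^)
Step 7: in state B at pos 2, read 1 -> (B,1)->write 0,move R,goto B. Now: state=B, head=3, tape[-4..4]=010000000 (head:        ^)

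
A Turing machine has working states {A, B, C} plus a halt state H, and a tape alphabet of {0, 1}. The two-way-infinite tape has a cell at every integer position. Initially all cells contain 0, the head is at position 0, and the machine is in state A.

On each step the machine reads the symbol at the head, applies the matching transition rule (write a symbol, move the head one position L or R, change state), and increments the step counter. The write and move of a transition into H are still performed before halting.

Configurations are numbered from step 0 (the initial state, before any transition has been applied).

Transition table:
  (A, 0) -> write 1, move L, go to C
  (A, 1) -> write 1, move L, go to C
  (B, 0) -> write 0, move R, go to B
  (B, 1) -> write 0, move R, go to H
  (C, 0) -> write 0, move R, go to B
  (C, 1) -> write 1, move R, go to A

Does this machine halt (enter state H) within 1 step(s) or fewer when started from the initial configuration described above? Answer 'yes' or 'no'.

Step 1: in state A at pos 0, read 0 -> (A,0)->write 1,move L,goto C. Now: state=C, head=-1, tape[-2..1]=0010 (head:  ^)
After 1 step(s): state = C (not H) -> not halted within 1 -> no

Answer: no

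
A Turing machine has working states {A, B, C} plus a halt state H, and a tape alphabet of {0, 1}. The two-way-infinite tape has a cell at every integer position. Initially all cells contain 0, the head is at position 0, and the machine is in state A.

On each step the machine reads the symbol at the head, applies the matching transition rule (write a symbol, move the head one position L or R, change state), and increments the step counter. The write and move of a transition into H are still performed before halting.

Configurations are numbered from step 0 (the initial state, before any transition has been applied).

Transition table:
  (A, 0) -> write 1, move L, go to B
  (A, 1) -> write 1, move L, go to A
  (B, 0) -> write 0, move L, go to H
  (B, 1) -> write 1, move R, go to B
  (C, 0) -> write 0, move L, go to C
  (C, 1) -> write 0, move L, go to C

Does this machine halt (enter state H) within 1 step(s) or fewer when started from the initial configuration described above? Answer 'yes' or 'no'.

Step 1: in state A at pos 0, read 0 -> (A,0)->write 1,move L,goto B. Now: state=B, head=-1, tape[-2..1]=0010 (head:  ^)
After 1 step(s): state = B (not H) -> not halted within 1 -> no

Answer: no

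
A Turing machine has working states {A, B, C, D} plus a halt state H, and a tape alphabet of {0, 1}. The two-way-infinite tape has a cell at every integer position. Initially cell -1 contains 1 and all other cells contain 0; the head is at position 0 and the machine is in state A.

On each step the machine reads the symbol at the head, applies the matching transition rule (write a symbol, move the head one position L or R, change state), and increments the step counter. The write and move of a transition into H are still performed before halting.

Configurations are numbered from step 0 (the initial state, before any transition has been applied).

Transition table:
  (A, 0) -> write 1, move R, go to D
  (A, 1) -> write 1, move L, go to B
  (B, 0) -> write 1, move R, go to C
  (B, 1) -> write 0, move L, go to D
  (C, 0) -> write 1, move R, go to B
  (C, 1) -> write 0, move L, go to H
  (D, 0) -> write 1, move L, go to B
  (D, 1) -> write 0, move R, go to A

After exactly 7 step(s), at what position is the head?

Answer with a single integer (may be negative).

Step 1: in state A at pos 0, read 0 -> (A,0)->write 1,move R,goto D. Now: state=D, head=1, tape[-2..2]=01100 (head:    ^)
Step 2: in state D at pos 1, read 0 -> (D,0)->write 1,move L,goto B. Now: state=B, head=0, tape[-2..2]=01110 (head:   ^)
Step 3: in state B at pos 0, read 1 -> (B,1)->write 0,move L,goto D. Now: state=D, head=-1, tape[-2..2]=01010 (head:  ^)
Step 4: in state D at pos -1, read 1 -> (D,1)->write 0,move R,goto A. Now: state=A, head=0, tape[-2..2]=00010 (head:   ^)
Step 5: in state A at pos 0, read 0 -> (A,0)->write 1,move R,goto D. Now: state=D, head=1, tape[-2..2]=00110 (head:    ^)
Step 6: in state D at pos 1, read 1 -> (D,1)->write 0,move R,goto A. Now: state=A, head=2, tape[-2..3]=001000 (head:     ^)
Step 7: in state A at pos 2, read 0 -> (A,0)->write 1,move R,goto D. Now: state=D, head=3, tape[-2..4]=0010100 (head:      ^)

Answer: 3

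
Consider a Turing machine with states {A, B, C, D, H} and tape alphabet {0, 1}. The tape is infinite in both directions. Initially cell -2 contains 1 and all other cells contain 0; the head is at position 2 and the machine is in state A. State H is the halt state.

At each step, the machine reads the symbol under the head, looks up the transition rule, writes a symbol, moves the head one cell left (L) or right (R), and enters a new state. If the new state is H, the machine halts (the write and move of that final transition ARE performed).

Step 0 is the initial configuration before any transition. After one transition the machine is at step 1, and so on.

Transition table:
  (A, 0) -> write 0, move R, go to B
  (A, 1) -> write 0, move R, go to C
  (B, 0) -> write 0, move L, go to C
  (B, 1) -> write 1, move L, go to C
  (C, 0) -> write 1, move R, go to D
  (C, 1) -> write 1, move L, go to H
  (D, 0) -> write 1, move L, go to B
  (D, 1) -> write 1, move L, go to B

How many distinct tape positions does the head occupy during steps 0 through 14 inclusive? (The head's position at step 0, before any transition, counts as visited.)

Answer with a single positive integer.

Step 1: in state A at pos 2, read 0 -> (A,0)->write 0,move R,goto B. Now: state=B, head=3, tape[-3..4]=01000000 (head:       ^)
Step 2: in state B at pos 3, read 0 -> (B,0)->write 0,move L,goto C. Now: state=C, head=2, tape[-3..4]=01000000 (head:      ^)
Step 3: in state C at pos 2, read 0 -> (C,0)->write 1,move R,goto D. Now: state=D, head=3, tape[-3..4]=01000100 (head:       ^)
Step 4: in state D at pos 3, read 0 -> (D,0)->write 1,move L,goto B. Now: state=B, head=2, tape[-3..4]=01000110 (head:      ^)
Step 5: in state B at pos 2, read 1 -> (B,1)->write 1,move L,goto C. Now: state=C, head=1, tape[-3..4]=01000110 (head:     ^)
Step 6: in state C at pos 1, read 0 -> (C,0)->write 1,move R,goto D. Now: state=D, head=2, tape[-3..4]=01001110 (head:      ^)
Step 7: in state D at pos 2, read 1 -> (D,1)->write 1,move L,goto B. Now: state=B, head=1, tape[-3..4]=01001110 (head:     ^)
Step 8: in state B at pos 1, read 1 -> (B,1)->write 1,move L,goto C. Now: state=C, head=0, tape[-3..4]=01001110 (head:    ^)
Step 9: in state C at pos 0, read 0 -> (C,0)->write 1,move R,goto D. Now: state=D, head=1, tape[-3..4]=01011110 (head:     ^)
Step 10: in state D at pos 1, read 1 -> (D,1)->write 1,move L,goto B. Now: state=B, head=0, tape[-3..4]=01011110 (head:    ^)
Step 11: in state B at pos 0, read 1 -> (B,1)->write 1,move L,goto C. Now: state=C, head=-1, tape[-3..4]=01011110 (head:   ^)
Step 12: in state C at pos -1, read 0 -> (C,0)->write 1,move R,goto D. Now: state=D, head=0, tape[-3..4]=01111110 (head:    ^)
Step 13: in state D at pos 0, read 1 -> (D,1)->write 1,move L,goto B. Now: state=B, head=-1, tape[-3..4]=01111110 (head:   ^)
Step 14: in state B at pos -1, read 1 -> (B,1)->write 1,move L,goto C. Now: state=C, head=-2, tape[-3..4]=01111110 (head:  ^)
Head positions at steps 0..14: starting at 2, distinct positions visited = {-2, -1, 0, 1, 2, 3} -> 6 position(s)

Answer: 6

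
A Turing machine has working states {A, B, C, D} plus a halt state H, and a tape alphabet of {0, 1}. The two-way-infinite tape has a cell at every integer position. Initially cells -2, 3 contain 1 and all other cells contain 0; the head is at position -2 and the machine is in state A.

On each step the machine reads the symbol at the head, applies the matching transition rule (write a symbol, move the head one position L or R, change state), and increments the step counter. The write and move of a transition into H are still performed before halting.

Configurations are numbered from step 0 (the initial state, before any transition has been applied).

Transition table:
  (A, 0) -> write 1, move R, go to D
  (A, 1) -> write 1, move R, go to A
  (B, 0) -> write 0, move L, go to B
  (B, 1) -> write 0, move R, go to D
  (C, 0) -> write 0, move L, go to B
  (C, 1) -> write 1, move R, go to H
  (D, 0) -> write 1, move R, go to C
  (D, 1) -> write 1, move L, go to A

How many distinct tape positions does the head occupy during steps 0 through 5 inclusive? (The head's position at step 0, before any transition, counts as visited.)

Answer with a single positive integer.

Step 1: in state A at pos -2, read 1 -> (A,1)->write 1,move R,goto A. Now: state=A, head=-1, tape[-3..4]=01000010 (head:   ^)
Step 2: in state A at pos -1, read 0 -> (A,0)->write 1,move R,goto D. Now: state=D, head=0, tape[-3..4]=01100010 (head:    ^)
Step 3: in state D at pos 0, read 0 -> (D,0)->write 1,move R,goto C. Now: state=C, head=1, tape[-3..4]=01110010 (head:     ^)
Step 4: in state C at pos 1, read 0 -> (C,0)->write 0,move L,goto B. Now: state=B, head=0, tape[-3..4]=01110010 (head:    ^)
Step 5: in state B at pos 0, read 1 -> (B,1)->write 0,move R,goto D. Now: state=D, head=1, tape[-3..4]=01100010 (head:     ^)
Head positions at steps 0..5: starting at -2, distinct positions visited = {-2, -1, 0, 1} -> 4 position(s)

Answer: 4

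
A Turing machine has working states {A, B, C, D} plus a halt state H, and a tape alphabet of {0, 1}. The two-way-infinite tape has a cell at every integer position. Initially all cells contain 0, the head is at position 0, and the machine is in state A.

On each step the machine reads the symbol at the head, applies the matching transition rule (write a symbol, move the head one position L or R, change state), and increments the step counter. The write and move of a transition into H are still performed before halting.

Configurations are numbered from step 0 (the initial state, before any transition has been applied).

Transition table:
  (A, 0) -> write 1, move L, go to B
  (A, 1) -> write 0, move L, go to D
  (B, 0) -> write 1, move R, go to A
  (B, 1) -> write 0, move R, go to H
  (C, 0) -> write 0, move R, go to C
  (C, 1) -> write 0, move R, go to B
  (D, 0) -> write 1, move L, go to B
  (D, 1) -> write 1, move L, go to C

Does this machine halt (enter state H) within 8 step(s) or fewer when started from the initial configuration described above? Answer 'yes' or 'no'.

Answer: no

Derivation:
Step 1: in state A at pos 0, read 0 -> (A,0)->write 1,move L,goto B. Now: state=B, head=-1, tape[-2..1]=0010 (head:  ^)
Step 2: in state B at pos -1, read 0 -> (B,0)->write 1,move R,goto A. Now: state=A, head=0, tape[-2..1]=0110 (head:   ^)
Step 3: in state A at pos 0, read 1 -> (A,1)->write 0,move L,goto D. Now: state=D, head=-1, tape[-2..1]=0100 (head:  ^)
Step 4: in state D at pos -1, read 1 -> (D,1)->write 1,move L,goto C. Now: state=C, head=-2, tape[-3..1]=00100 (head:  ^)
Step 5: in state C at pos -2, read 0 -> (C,0)->write 0,move R,goto C. Now: state=C, head=-1, tape[-3..1]=00100 (head:   ^)
Step 6: in state C at pos -1, read 1 -> (C,1)->write 0,move R,goto B. Now: state=B, head=0, tape[-3..1]=00000 (head:    ^)
Step 7: in state B at pos 0, read 0 -> (B,0)->write 1,move R,goto A. Now: state=A, head=1, tape[-3..2]=000100 (head:     ^)
Step 8: in state A at pos 1, read 0 -> (A,0)->write 1,move L,goto B. Now: state=B, head=0, tape[-3..2]=000110 (head:    ^)
After 8 step(s): state = B (not H) -> not halted within 8 -> no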